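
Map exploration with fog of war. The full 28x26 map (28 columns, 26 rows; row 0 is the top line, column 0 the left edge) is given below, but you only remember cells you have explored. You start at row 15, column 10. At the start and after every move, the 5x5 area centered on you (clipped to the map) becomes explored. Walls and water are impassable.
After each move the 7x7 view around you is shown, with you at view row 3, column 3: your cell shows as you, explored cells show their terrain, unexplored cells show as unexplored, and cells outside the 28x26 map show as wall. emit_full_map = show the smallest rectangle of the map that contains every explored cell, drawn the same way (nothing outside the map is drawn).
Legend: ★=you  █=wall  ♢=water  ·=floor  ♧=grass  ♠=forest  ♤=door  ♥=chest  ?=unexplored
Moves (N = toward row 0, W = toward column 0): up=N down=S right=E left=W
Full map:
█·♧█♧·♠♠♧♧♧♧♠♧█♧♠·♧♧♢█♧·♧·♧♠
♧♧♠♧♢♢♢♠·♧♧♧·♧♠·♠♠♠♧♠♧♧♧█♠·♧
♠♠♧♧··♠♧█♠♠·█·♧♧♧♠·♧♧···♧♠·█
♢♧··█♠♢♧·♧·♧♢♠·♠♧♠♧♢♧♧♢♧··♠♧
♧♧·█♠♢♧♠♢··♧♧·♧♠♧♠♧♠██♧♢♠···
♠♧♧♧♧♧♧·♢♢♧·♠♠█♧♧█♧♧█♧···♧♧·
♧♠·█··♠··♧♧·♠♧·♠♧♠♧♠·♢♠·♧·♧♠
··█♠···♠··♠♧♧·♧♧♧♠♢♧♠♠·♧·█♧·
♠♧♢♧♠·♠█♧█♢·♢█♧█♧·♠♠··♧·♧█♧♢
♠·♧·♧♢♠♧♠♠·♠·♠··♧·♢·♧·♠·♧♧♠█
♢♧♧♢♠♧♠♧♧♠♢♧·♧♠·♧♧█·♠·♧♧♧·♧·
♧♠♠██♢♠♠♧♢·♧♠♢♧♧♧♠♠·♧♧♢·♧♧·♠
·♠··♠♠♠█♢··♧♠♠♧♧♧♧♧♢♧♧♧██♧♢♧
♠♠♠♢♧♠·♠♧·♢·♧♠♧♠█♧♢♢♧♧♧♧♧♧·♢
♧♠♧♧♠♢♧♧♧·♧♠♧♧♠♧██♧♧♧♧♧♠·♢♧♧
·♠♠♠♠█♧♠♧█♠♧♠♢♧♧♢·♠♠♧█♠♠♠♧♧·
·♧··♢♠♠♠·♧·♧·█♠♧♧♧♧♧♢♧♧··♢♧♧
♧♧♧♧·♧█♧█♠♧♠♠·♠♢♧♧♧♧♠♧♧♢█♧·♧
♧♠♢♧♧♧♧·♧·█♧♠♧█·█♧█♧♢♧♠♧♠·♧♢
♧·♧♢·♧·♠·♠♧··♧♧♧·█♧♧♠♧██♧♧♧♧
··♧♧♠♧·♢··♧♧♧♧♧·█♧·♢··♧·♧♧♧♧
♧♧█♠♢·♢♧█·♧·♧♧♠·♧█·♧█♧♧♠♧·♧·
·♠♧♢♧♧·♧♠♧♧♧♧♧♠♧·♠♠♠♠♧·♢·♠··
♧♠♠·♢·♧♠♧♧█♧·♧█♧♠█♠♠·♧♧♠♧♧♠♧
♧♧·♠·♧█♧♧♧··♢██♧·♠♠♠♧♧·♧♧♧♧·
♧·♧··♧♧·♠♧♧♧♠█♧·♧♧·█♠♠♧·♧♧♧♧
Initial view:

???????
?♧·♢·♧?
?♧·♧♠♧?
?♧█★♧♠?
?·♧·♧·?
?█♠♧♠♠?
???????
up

???????
?♢··♧♠?
?♧·♢·♧?
?♧·★♠♧?
?♧█♠♧♠?
?·♧·♧·?
?█♠♧♠♠?

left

???????
?█♢··♧♠
?♠♧·♢·♧
?♧♧★♧♠♧
?♠♧█♠♧♠
?♠·♧·♧·
??█♠♧♠♠

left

???????
?♠█♢··♧
?·♠♧·♢·
?♧♧★·♧♠
?♧♠♧█♠♧
?♠♠·♧·♧
???█♠♧♠

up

???????
?♠♠♧♢·?
?♠█♢··♧
?·♠★·♢·
?♧♧♧·♧♠
?♧♠♧█♠♧
?♠♠·♧·♧

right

???????
♠♠♧♢·♧?
♠█♢··♧♠
·♠♧★♢·♧
♧♧♧·♧♠♧
♧♠♧█♠♧♠
♠♠·♧·♧·

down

♠♠♧♢·♧?
♠█♢··♧♠
·♠♧·♢·♧
♧♧♧★♧♠♧
♧♠♧█♠♧♠
♠♠·♧·♧·
??█♠♧♠♠

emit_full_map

♠♠♧♢·♧?
♠█♢··♧♠
·♠♧·♢·♧
♧♧♧★♧♠♧
♧♠♧█♠♧♠
♠♠·♧·♧·
??█♠♧♠♠

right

♠♧♢·♧??
█♢··♧♠?
♠♧·♢·♧?
♧♧·★♠♧?
♠♧█♠♧♠?
♠·♧·♧·?
?█♠♧♠♠?


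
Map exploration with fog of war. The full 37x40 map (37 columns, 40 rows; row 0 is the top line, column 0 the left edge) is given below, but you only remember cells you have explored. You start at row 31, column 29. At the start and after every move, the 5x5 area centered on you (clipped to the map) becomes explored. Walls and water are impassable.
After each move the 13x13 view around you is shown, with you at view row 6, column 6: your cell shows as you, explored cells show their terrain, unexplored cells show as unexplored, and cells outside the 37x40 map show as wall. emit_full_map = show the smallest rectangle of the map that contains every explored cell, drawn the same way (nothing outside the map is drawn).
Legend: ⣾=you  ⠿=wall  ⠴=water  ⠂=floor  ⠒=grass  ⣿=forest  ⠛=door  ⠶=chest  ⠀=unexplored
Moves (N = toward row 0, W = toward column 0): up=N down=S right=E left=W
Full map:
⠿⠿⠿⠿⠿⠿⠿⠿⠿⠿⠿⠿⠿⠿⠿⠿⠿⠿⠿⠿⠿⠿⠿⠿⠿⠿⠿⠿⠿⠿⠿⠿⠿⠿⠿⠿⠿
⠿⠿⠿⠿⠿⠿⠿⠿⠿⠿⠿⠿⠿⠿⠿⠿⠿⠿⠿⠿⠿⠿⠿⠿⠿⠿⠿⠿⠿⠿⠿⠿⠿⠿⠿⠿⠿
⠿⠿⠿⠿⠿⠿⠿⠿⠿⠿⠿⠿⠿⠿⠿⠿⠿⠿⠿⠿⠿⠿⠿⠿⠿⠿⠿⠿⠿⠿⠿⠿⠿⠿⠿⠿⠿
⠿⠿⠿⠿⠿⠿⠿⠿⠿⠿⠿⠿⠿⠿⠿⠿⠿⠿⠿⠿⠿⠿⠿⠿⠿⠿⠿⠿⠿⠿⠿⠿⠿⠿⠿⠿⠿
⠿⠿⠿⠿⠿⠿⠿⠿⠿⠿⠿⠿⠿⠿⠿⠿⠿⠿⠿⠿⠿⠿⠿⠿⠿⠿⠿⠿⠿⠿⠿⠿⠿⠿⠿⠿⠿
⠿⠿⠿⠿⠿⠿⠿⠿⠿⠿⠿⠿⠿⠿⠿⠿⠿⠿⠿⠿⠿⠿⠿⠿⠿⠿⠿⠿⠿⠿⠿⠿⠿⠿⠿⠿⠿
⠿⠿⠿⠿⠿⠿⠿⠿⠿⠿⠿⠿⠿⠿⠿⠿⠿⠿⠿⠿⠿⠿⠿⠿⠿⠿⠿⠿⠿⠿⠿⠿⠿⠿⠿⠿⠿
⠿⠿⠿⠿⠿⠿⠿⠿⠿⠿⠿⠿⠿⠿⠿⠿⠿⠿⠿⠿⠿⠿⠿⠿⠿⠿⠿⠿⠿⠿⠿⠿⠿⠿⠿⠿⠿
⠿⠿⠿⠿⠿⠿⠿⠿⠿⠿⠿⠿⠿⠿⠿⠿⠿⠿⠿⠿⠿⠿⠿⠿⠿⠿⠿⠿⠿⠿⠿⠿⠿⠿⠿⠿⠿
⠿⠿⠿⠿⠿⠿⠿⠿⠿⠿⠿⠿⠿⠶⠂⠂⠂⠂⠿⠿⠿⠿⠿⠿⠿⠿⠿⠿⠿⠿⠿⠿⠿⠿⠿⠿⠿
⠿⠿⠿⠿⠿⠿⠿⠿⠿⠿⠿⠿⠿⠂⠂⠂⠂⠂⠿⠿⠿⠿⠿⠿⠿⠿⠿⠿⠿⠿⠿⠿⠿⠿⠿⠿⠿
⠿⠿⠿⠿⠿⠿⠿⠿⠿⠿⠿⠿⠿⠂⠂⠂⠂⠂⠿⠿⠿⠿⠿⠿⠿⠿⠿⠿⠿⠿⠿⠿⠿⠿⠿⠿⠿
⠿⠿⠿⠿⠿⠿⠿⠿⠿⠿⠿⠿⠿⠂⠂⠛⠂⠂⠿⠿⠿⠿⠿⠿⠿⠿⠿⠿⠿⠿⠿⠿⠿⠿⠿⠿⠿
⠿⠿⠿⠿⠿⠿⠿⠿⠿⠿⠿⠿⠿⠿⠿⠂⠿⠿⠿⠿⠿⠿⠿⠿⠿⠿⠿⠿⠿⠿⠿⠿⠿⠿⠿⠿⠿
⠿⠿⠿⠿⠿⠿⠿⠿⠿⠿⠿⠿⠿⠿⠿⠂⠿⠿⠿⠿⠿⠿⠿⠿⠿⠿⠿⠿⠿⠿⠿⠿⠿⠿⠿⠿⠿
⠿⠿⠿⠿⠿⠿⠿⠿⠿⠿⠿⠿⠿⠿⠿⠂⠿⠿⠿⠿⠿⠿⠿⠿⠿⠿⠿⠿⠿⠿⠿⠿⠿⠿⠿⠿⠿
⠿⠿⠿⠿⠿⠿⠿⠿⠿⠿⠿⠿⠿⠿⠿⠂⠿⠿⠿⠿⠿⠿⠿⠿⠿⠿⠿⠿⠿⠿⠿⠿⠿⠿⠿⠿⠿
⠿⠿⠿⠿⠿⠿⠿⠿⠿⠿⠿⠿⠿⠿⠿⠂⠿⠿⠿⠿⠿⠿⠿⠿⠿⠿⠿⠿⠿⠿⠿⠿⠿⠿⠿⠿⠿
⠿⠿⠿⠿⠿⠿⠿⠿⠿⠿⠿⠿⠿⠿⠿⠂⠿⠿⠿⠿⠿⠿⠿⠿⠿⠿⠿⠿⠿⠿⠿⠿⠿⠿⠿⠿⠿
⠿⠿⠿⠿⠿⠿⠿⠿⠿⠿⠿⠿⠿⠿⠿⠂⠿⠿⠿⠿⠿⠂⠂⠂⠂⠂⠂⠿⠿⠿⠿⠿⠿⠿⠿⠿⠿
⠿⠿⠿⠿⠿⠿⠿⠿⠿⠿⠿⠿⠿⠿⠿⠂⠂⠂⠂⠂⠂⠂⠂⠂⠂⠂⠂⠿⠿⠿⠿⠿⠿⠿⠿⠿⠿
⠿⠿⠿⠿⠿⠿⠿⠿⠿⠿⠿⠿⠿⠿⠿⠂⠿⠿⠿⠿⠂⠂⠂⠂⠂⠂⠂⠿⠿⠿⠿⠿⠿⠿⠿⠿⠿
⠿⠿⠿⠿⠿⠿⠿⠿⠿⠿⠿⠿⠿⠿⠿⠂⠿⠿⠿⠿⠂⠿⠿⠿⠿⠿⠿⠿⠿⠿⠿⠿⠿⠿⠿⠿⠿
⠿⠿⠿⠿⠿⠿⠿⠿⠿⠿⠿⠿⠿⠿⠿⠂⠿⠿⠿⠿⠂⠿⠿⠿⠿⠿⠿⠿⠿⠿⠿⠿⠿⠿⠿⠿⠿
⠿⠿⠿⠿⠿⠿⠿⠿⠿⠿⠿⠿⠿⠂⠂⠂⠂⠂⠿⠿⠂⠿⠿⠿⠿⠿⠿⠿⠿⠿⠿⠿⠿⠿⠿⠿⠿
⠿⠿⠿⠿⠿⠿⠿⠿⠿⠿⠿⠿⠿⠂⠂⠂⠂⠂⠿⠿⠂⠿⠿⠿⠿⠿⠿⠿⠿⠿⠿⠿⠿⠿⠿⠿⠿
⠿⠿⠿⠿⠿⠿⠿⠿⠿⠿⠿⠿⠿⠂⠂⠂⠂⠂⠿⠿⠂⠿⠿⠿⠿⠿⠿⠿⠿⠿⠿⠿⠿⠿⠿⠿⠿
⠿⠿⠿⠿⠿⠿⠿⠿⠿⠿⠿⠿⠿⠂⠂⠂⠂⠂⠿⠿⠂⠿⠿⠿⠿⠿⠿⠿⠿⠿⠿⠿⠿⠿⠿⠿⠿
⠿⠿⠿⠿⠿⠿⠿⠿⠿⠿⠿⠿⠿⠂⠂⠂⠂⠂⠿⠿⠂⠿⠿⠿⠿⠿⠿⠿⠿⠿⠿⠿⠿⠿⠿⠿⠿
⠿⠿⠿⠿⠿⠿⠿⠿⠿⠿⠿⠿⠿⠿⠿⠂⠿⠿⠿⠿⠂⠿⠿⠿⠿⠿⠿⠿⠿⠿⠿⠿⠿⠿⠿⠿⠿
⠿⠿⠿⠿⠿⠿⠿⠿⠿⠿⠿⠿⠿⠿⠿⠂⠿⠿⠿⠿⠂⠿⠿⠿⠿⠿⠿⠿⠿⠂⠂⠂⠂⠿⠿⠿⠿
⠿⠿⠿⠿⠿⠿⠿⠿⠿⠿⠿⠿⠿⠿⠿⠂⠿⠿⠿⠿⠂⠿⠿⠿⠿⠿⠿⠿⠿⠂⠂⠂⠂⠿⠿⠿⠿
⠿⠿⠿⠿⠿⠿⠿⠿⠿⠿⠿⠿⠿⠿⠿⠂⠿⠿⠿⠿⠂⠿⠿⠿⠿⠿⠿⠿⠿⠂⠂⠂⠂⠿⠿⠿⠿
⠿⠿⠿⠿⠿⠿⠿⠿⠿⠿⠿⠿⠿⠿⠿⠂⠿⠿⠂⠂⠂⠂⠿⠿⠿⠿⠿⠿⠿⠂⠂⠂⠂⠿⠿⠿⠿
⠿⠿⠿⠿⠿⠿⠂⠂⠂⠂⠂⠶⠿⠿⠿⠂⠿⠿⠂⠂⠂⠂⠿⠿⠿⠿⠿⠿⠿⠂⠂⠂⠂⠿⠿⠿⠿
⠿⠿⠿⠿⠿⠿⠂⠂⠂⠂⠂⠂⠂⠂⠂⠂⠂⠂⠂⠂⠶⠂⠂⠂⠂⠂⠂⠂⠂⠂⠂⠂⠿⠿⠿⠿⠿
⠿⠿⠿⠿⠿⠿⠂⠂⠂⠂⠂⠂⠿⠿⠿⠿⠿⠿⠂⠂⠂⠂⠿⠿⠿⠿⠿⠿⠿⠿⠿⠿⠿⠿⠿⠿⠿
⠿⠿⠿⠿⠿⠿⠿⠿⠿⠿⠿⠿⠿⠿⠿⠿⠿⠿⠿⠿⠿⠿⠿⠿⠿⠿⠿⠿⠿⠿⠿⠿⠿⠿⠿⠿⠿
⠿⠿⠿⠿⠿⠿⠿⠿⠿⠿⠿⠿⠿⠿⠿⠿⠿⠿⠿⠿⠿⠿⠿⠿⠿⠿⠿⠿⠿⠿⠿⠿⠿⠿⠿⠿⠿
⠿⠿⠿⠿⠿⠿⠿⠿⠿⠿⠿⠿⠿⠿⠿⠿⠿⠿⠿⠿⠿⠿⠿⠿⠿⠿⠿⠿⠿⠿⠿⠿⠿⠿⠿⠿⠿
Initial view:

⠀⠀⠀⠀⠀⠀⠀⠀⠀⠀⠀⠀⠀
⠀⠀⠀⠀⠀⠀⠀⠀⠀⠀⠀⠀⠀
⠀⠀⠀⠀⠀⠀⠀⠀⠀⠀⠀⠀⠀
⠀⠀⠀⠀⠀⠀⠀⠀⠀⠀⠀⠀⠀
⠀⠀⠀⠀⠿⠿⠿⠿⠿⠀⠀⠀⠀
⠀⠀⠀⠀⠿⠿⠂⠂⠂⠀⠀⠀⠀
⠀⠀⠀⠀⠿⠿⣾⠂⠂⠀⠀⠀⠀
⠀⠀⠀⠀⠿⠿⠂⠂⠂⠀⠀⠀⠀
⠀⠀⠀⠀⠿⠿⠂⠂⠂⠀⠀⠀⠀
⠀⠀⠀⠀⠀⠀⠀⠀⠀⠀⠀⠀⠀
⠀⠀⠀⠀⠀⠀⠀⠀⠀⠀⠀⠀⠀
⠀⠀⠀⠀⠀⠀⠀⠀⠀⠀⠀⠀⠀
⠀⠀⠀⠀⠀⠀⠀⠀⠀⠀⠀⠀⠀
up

⠀⠀⠀⠀⠀⠀⠀⠀⠀⠀⠀⠀⠀
⠀⠀⠀⠀⠀⠀⠀⠀⠀⠀⠀⠀⠀
⠀⠀⠀⠀⠀⠀⠀⠀⠀⠀⠀⠀⠀
⠀⠀⠀⠀⠀⠀⠀⠀⠀⠀⠀⠀⠀
⠀⠀⠀⠀⠿⠿⠿⠿⠿⠀⠀⠀⠀
⠀⠀⠀⠀⠿⠿⠿⠿⠿⠀⠀⠀⠀
⠀⠀⠀⠀⠿⠿⣾⠂⠂⠀⠀⠀⠀
⠀⠀⠀⠀⠿⠿⠂⠂⠂⠀⠀⠀⠀
⠀⠀⠀⠀⠿⠿⠂⠂⠂⠀⠀⠀⠀
⠀⠀⠀⠀⠿⠿⠂⠂⠂⠀⠀⠀⠀
⠀⠀⠀⠀⠀⠀⠀⠀⠀⠀⠀⠀⠀
⠀⠀⠀⠀⠀⠀⠀⠀⠀⠀⠀⠀⠀
⠀⠀⠀⠀⠀⠀⠀⠀⠀⠀⠀⠀⠀

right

⠀⠀⠀⠀⠀⠀⠀⠀⠀⠀⠀⠀⠀
⠀⠀⠀⠀⠀⠀⠀⠀⠀⠀⠀⠀⠀
⠀⠀⠀⠀⠀⠀⠀⠀⠀⠀⠀⠀⠀
⠀⠀⠀⠀⠀⠀⠀⠀⠀⠀⠀⠀⠀
⠀⠀⠀⠿⠿⠿⠿⠿⠿⠀⠀⠀⠀
⠀⠀⠀⠿⠿⠿⠿⠿⠿⠀⠀⠀⠀
⠀⠀⠀⠿⠿⠂⣾⠂⠂⠀⠀⠀⠀
⠀⠀⠀⠿⠿⠂⠂⠂⠂⠀⠀⠀⠀
⠀⠀⠀⠿⠿⠂⠂⠂⠂⠀⠀⠀⠀
⠀⠀⠀⠿⠿⠂⠂⠂⠀⠀⠀⠀⠀
⠀⠀⠀⠀⠀⠀⠀⠀⠀⠀⠀⠀⠀
⠀⠀⠀⠀⠀⠀⠀⠀⠀⠀⠀⠀⠀
⠀⠀⠀⠀⠀⠀⠀⠀⠀⠀⠀⠀⠀

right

⠀⠀⠀⠀⠀⠀⠀⠀⠀⠀⠀⠀⠿
⠀⠀⠀⠀⠀⠀⠀⠀⠀⠀⠀⠀⠿
⠀⠀⠀⠀⠀⠀⠀⠀⠀⠀⠀⠀⠿
⠀⠀⠀⠀⠀⠀⠀⠀⠀⠀⠀⠀⠿
⠀⠀⠿⠿⠿⠿⠿⠿⠿⠀⠀⠀⠿
⠀⠀⠿⠿⠿⠿⠿⠿⠿⠀⠀⠀⠿
⠀⠀⠿⠿⠂⠂⣾⠂⠿⠀⠀⠀⠿
⠀⠀⠿⠿⠂⠂⠂⠂⠿⠀⠀⠀⠿
⠀⠀⠿⠿⠂⠂⠂⠂⠿⠀⠀⠀⠿
⠀⠀⠿⠿⠂⠂⠂⠀⠀⠀⠀⠀⠿
⠀⠀⠀⠀⠀⠀⠀⠀⠀⠀⠀⠀⠿
⠀⠀⠀⠀⠀⠀⠀⠀⠀⠀⠀⠀⠿
⠀⠀⠀⠀⠀⠀⠀⠀⠀⠀⠀⠀⠿

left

⠀⠀⠀⠀⠀⠀⠀⠀⠀⠀⠀⠀⠀
⠀⠀⠀⠀⠀⠀⠀⠀⠀⠀⠀⠀⠀
⠀⠀⠀⠀⠀⠀⠀⠀⠀⠀⠀⠀⠀
⠀⠀⠀⠀⠀⠀⠀⠀⠀⠀⠀⠀⠀
⠀⠀⠀⠿⠿⠿⠿⠿⠿⠿⠀⠀⠀
⠀⠀⠀⠿⠿⠿⠿⠿⠿⠿⠀⠀⠀
⠀⠀⠀⠿⠿⠂⣾⠂⠂⠿⠀⠀⠀
⠀⠀⠀⠿⠿⠂⠂⠂⠂⠿⠀⠀⠀
⠀⠀⠀⠿⠿⠂⠂⠂⠂⠿⠀⠀⠀
⠀⠀⠀⠿⠿⠂⠂⠂⠀⠀⠀⠀⠀
⠀⠀⠀⠀⠀⠀⠀⠀⠀⠀⠀⠀⠀
⠀⠀⠀⠀⠀⠀⠀⠀⠀⠀⠀⠀⠀
⠀⠀⠀⠀⠀⠀⠀⠀⠀⠀⠀⠀⠀

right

⠀⠀⠀⠀⠀⠀⠀⠀⠀⠀⠀⠀⠿
⠀⠀⠀⠀⠀⠀⠀⠀⠀⠀⠀⠀⠿
⠀⠀⠀⠀⠀⠀⠀⠀⠀⠀⠀⠀⠿
⠀⠀⠀⠀⠀⠀⠀⠀⠀⠀⠀⠀⠿
⠀⠀⠿⠿⠿⠿⠿⠿⠿⠀⠀⠀⠿
⠀⠀⠿⠿⠿⠿⠿⠿⠿⠀⠀⠀⠿
⠀⠀⠿⠿⠂⠂⣾⠂⠿⠀⠀⠀⠿
⠀⠀⠿⠿⠂⠂⠂⠂⠿⠀⠀⠀⠿
⠀⠀⠿⠿⠂⠂⠂⠂⠿⠀⠀⠀⠿
⠀⠀⠿⠿⠂⠂⠂⠀⠀⠀⠀⠀⠿
⠀⠀⠀⠀⠀⠀⠀⠀⠀⠀⠀⠀⠿
⠀⠀⠀⠀⠀⠀⠀⠀⠀⠀⠀⠀⠿
⠀⠀⠀⠀⠀⠀⠀⠀⠀⠀⠀⠀⠿

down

⠀⠀⠀⠀⠀⠀⠀⠀⠀⠀⠀⠀⠿
⠀⠀⠀⠀⠀⠀⠀⠀⠀⠀⠀⠀⠿
⠀⠀⠀⠀⠀⠀⠀⠀⠀⠀⠀⠀⠿
⠀⠀⠿⠿⠿⠿⠿⠿⠿⠀⠀⠀⠿
⠀⠀⠿⠿⠿⠿⠿⠿⠿⠀⠀⠀⠿
⠀⠀⠿⠿⠂⠂⠂⠂⠿⠀⠀⠀⠿
⠀⠀⠿⠿⠂⠂⣾⠂⠿⠀⠀⠀⠿
⠀⠀⠿⠿⠂⠂⠂⠂⠿⠀⠀⠀⠿
⠀⠀⠿⠿⠂⠂⠂⠂⠿⠀⠀⠀⠿
⠀⠀⠀⠀⠀⠀⠀⠀⠀⠀⠀⠀⠿
⠀⠀⠀⠀⠀⠀⠀⠀⠀⠀⠀⠀⠿
⠀⠀⠀⠀⠀⠀⠀⠀⠀⠀⠀⠀⠿
⠀⠀⠀⠀⠀⠀⠀⠀⠀⠀⠀⠀⠿

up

⠀⠀⠀⠀⠀⠀⠀⠀⠀⠀⠀⠀⠿
⠀⠀⠀⠀⠀⠀⠀⠀⠀⠀⠀⠀⠿
⠀⠀⠀⠀⠀⠀⠀⠀⠀⠀⠀⠀⠿
⠀⠀⠀⠀⠀⠀⠀⠀⠀⠀⠀⠀⠿
⠀⠀⠿⠿⠿⠿⠿⠿⠿⠀⠀⠀⠿
⠀⠀⠿⠿⠿⠿⠿⠿⠿⠀⠀⠀⠿
⠀⠀⠿⠿⠂⠂⣾⠂⠿⠀⠀⠀⠿
⠀⠀⠿⠿⠂⠂⠂⠂⠿⠀⠀⠀⠿
⠀⠀⠿⠿⠂⠂⠂⠂⠿⠀⠀⠀⠿
⠀⠀⠿⠿⠂⠂⠂⠂⠿⠀⠀⠀⠿
⠀⠀⠀⠀⠀⠀⠀⠀⠀⠀⠀⠀⠿
⠀⠀⠀⠀⠀⠀⠀⠀⠀⠀⠀⠀⠿
⠀⠀⠀⠀⠀⠀⠀⠀⠀⠀⠀⠀⠿

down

⠀⠀⠀⠀⠀⠀⠀⠀⠀⠀⠀⠀⠿
⠀⠀⠀⠀⠀⠀⠀⠀⠀⠀⠀⠀⠿
⠀⠀⠀⠀⠀⠀⠀⠀⠀⠀⠀⠀⠿
⠀⠀⠿⠿⠿⠿⠿⠿⠿⠀⠀⠀⠿
⠀⠀⠿⠿⠿⠿⠿⠿⠿⠀⠀⠀⠿
⠀⠀⠿⠿⠂⠂⠂⠂⠿⠀⠀⠀⠿
⠀⠀⠿⠿⠂⠂⣾⠂⠿⠀⠀⠀⠿
⠀⠀⠿⠿⠂⠂⠂⠂⠿⠀⠀⠀⠿
⠀⠀⠿⠿⠂⠂⠂⠂⠿⠀⠀⠀⠿
⠀⠀⠀⠀⠀⠀⠀⠀⠀⠀⠀⠀⠿
⠀⠀⠀⠀⠀⠀⠀⠀⠀⠀⠀⠀⠿
⠀⠀⠀⠀⠀⠀⠀⠀⠀⠀⠀⠀⠿
⠀⠀⠀⠀⠀⠀⠀⠀⠀⠀⠀⠀⠿

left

⠀⠀⠀⠀⠀⠀⠀⠀⠀⠀⠀⠀⠀
⠀⠀⠀⠀⠀⠀⠀⠀⠀⠀⠀⠀⠀
⠀⠀⠀⠀⠀⠀⠀⠀⠀⠀⠀⠀⠀
⠀⠀⠀⠿⠿⠿⠿⠿⠿⠿⠀⠀⠀
⠀⠀⠀⠿⠿⠿⠿⠿⠿⠿⠀⠀⠀
⠀⠀⠀⠿⠿⠂⠂⠂⠂⠿⠀⠀⠀
⠀⠀⠀⠿⠿⠂⣾⠂⠂⠿⠀⠀⠀
⠀⠀⠀⠿⠿⠂⠂⠂⠂⠿⠀⠀⠀
⠀⠀⠀⠿⠿⠂⠂⠂⠂⠿⠀⠀⠀
⠀⠀⠀⠀⠀⠀⠀⠀⠀⠀⠀⠀⠀
⠀⠀⠀⠀⠀⠀⠀⠀⠀⠀⠀⠀⠀
⠀⠀⠀⠀⠀⠀⠀⠀⠀⠀⠀⠀⠀
⠀⠀⠀⠀⠀⠀⠀⠀⠀⠀⠀⠀⠀

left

⠀⠀⠀⠀⠀⠀⠀⠀⠀⠀⠀⠀⠀
⠀⠀⠀⠀⠀⠀⠀⠀⠀⠀⠀⠀⠀
⠀⠀⠀⠀⠀⠀⠀⠀⠀⠀⠀⠀⠀
⠀⠀⠀⠀⠿⠿⠿⠿⠿⠿⠿⠀⠀
⠀⠀⠀⠀⠿⠿⠿⠿⠿⠿⠿⠀⠀
⠀⠀⠀⠀⠿⠿⠂⠂⠂⠂⠿⠀⠀
⠀⠀⠀⠀⠿⠿⣾⠂⠂⠂⠿⠀⠀
⠀⠀⠀⠀⠿⠿⠂⠂⠂⠂⠿⠀⠀
⠀⠀⠀⠀⠿⠿⠂⠂⠂⠂⠿⠀⠀
⠀⠀⠀⠀⠀⠀⠀⠀⠀⠀⠀⠀⠀
⠀⠀⠀⠀⠀⠀⠀⠀⠀⠀⠀⠀⠀
⠀⠀⠀⠀⠀⠀⠀⠀⠀⠀⠀⠀⠀
⠀⠀⠀⠀⠀⠀⠀⠀⠀⠀⠀⠀⠀

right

⠀⠀⠀⠀⠀⠀⠀⠀⠀⠀⠀⠀⠀
⠀⠀⠀⠀⠀⠀⠀⠀⠀⠀⠀⠀⠀
⠀⠀⠀⠀⠀⠀⠀⠀⠀⠀⠀⠀⠀
⠀⠀⠀⠿⠿⠿⠿⠿⠿⠿⠀⠀⠀
⠀⠀⠀⠿⠿⠿⠿⠿⠿⠿⠀⠀⠀
⠀⠀⠀⠿⠿⠂⠂⠂⠂⠿⠀⠀⠀
⠀⠀⠀⠿⠿⠂⣾⠂⠂⠿⠀⠀⠀
⠀⠀⠀⠿⠿⠂⠂⠂⠂⠿⠀⠀⠀
⠀⠀⠀⠿⠿⠂⠂⠂⠂⠿⠀⠀⠀
⠀⠀⠀⠀⠀⠀⠀⠀⠀⠀⠀⠀⠀
⠀⠀⠀⠀⠀⠀⠀⠀⠀⠀⠀⠀⠀
⠀⠀⠀⠀⠀⠀⠀⠀⠀⠀⠀⠀⠀
⠀⠀⠀⠀⠀⠀⠀⠀⠀⠀⠀⠀⠀

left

⠀⠀⠀⠀⠀⠀⠀⠀⠀⠀⠀⠀⠀
⠀⠀⠀⠀⠀⠀⠀⠀⠀⠀⠀⠀⠀
⠀⠀⠀⠀⠀⠀⠀⠀⠀⠀⠀⠀⠀
⠀⠀⠀⠀⠿⠿⠿⠿⠿⠿⠿⠀⠀
⠀⠀⠀⠀⠿⠿⠿⠿⠿⠿⠿⠀⠀
⠀⠀⠀⠀⠿⠿⠂⠂⠂⠂⠿⠀⠀
⠀⠀⠀⠀⠿⠿⣾⠂⠂⠂⠿⠀⠀
⠀⠀⠀⠀⠿⠿⠂⠂⠂⠂⠿⠀⠀
⠀⠀⠀⠀⠿⠿⠂⠂⠂⠂⠿⠀⠀
⠀⠀⠀⠀⠀⠀⠀⠀⠀⠀⠀⠀⠀
⠀⠀⠀⠀⠀⠀⠀⠀⠀⠀⠀⠀⠀
⠀⠀⠀⠀⠀⠀⠀⠀⠀⠀⠀⠀⠀
⠀⠀⠀⠀⠀⠀⠀⠀⠀⠀⠀⠀⠀

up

⠀⠀⠀⠀⠀⠀⠀⠀⠀⠀⠀⠀⠀
⠀⠀⠀⠀⠀⠀⠀⠀⠀⠀⠀⠀⠀
⠀⠀⠀⠀⠀⠀⠀⠀⠀⠀⠀⠀⠀
⠀⠀⠀⠀⠀⠀⠀⠀⠀⠀⠀⠀⠀
⠀⠀⠀⠀⠿⠿⠿⠿⠿⠿⠿⠀⠀
⠀⠀⠀⠀⠿⠿⠿⠿⠿⠿⠿⠀⠀
⠀⠀⠀⠀⠿⠿⣾⠂⠂⠂⠿⠀⠀
⠀⠀⠀⠀⠿⠿⠂⠂⠂⠂⠿⠀⠀
⠀⠀⠀⠀⠿⠿⠂⠂⠂⠂⠿⠀⠀
⠀⠀⠀⠀⠿⠿⠂⠂⠂⠂⠿⠀⠀
⠀⠀⠀⠀⠀⠀⠀⠀⠀⠀⠀⠀⠀
⠀⠀⠀⠀⠀⠀⠀⠀⠀⠀⠀⠀⠀
⠀⠀⠀⠀⠀⠀⠀⠀⠀⠀⠀⠀⠀

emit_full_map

⠿⠿⠿⠿⠿⠿⠿
⠿⠿⠿⠿⠿⠿⠿
⠿⠿⣾⠂⠂⠂⠿
⠿⠿⠂⠂⠂⠂⠿
⠿⠿⠂⠂⠂⠂⠿
⠿⠿⠂⠂⠂⠂⠿

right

⠀⠀⠀⠀⠀⠀⠀⠀⠀⠀⠀⠀⠀
⠀⠀⠀⠀⠀⠀⠀⠀⠀⠀⠀⠀⠀
⠀⠀⠀⠀⠀⠀⠀⠀⠀⠀⠀⠀⠀
⠀⠀⠀⠀⠀⠀⠀⠀⠀⠀⠀⠀⠀
⠀⠀⠀⠿⠿⠿⠿⠿⠿⠿⠀⠀⠀
⠀⠀⠀⠿⠿⠿⠿⠿⠿⠿⠀⠀⠀
⠀⠀⠀⠿⠿⠂⣾⠂⠂⠿⠀⠀⠀
⠀⠀⠀⠿⠿⠂⠂⠂⠂⠿⠀⠀⠀
⠀⠀⠀⠿⠿⠂⠂⠂⠂⠿⠀⠀⠀
⠀⠀⠀⠿⠿⠂⠂⠂⠂⠿⠀⠀⠀
⠀⠀⠀⠀⠀⠀⠀⠀⠀⠀⠀⠀⠀
⠀⠀⠀⠀⠀⠀⠀⠀⠀⠀⠀⠀⠀
⠀⠀⠀⠀⠀⠀⠀⠀⠀⠀⠀⠀⠀

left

⠀⠀⠀⠀⠀⠀⠀⠀⠀⠀⠀⠀⠀
⠀⠀⠀⠀⠀⠀⠀⠀⠀⠀⠀⠀⠀
⠀⠀⠀⠀⠀⠀⠀⠀⠀⠀⠀⠀⠀
⠀⠀⠀⠀⠀⠀⠀⠀⠀⠀⠀⠀⠀
⠀⠀⠀⠀⠿⠿⠿⠿⠿⠿⠿⠀⠀
⠀⠀⠀⠀⠿⠿⠿⠿⠿⠿⠿⠀⠀
⠀⠀⠀⠀⠿⠿⣾⠂⠂⠂⠿⠀⠀
⠀⠀⠀⠀⠿⠿⠂⠂⠂⠂⠿⠀⠀
⠀⠀⠀⠀⠿⠿⠂⠂⠂⠂⠿⠀⠀
⠀⠀⠀⠀⠿⠿⠂⠂⠂⠂⠿⠀⠀
⠀⠀⠀⠀⠀⠀⠀⠀⠀⠀⠀⠀⠀
⠀⠀⠀⠀⠀⠀⠀⠀⠀⠀⠀⠀⠀
⠀⠀⠀⠀⠀⠀⠀⠀⠀⠀⠀⠀⠀


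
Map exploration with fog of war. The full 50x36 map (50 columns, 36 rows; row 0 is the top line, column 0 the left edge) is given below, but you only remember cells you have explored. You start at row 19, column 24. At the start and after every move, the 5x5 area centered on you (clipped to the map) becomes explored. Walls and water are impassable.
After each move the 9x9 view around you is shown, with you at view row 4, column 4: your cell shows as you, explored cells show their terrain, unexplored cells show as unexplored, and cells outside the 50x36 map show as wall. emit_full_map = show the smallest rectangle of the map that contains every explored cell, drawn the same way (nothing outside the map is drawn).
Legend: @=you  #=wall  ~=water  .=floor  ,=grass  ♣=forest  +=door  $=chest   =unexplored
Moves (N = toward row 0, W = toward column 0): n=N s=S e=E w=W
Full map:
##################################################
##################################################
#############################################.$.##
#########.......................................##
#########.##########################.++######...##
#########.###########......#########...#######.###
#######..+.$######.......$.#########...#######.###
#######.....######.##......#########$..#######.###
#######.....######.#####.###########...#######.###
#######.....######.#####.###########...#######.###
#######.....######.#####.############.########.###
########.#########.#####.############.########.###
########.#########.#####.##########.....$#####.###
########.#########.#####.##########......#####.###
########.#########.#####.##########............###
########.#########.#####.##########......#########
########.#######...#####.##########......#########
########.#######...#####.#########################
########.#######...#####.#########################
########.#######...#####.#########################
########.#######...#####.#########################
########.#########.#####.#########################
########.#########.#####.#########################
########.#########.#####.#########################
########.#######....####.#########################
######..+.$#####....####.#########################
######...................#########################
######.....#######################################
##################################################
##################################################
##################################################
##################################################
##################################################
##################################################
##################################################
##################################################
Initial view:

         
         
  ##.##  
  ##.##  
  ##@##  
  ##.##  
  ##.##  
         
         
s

         
  ##.##  
  ##.##  
  ##.##  
  ##@##  
  ##.##  
  ##.##  
         
         

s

  ##.##  
  ##.##  
  ##.##  
  ##.##  
  ##@##  
  ##.##  
  ##.##  
         
         

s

  ##.##  
  ##.##  
  ##.##  
  ##.##  
  ##@##  
  ##.##  
  ##.##  
         
         


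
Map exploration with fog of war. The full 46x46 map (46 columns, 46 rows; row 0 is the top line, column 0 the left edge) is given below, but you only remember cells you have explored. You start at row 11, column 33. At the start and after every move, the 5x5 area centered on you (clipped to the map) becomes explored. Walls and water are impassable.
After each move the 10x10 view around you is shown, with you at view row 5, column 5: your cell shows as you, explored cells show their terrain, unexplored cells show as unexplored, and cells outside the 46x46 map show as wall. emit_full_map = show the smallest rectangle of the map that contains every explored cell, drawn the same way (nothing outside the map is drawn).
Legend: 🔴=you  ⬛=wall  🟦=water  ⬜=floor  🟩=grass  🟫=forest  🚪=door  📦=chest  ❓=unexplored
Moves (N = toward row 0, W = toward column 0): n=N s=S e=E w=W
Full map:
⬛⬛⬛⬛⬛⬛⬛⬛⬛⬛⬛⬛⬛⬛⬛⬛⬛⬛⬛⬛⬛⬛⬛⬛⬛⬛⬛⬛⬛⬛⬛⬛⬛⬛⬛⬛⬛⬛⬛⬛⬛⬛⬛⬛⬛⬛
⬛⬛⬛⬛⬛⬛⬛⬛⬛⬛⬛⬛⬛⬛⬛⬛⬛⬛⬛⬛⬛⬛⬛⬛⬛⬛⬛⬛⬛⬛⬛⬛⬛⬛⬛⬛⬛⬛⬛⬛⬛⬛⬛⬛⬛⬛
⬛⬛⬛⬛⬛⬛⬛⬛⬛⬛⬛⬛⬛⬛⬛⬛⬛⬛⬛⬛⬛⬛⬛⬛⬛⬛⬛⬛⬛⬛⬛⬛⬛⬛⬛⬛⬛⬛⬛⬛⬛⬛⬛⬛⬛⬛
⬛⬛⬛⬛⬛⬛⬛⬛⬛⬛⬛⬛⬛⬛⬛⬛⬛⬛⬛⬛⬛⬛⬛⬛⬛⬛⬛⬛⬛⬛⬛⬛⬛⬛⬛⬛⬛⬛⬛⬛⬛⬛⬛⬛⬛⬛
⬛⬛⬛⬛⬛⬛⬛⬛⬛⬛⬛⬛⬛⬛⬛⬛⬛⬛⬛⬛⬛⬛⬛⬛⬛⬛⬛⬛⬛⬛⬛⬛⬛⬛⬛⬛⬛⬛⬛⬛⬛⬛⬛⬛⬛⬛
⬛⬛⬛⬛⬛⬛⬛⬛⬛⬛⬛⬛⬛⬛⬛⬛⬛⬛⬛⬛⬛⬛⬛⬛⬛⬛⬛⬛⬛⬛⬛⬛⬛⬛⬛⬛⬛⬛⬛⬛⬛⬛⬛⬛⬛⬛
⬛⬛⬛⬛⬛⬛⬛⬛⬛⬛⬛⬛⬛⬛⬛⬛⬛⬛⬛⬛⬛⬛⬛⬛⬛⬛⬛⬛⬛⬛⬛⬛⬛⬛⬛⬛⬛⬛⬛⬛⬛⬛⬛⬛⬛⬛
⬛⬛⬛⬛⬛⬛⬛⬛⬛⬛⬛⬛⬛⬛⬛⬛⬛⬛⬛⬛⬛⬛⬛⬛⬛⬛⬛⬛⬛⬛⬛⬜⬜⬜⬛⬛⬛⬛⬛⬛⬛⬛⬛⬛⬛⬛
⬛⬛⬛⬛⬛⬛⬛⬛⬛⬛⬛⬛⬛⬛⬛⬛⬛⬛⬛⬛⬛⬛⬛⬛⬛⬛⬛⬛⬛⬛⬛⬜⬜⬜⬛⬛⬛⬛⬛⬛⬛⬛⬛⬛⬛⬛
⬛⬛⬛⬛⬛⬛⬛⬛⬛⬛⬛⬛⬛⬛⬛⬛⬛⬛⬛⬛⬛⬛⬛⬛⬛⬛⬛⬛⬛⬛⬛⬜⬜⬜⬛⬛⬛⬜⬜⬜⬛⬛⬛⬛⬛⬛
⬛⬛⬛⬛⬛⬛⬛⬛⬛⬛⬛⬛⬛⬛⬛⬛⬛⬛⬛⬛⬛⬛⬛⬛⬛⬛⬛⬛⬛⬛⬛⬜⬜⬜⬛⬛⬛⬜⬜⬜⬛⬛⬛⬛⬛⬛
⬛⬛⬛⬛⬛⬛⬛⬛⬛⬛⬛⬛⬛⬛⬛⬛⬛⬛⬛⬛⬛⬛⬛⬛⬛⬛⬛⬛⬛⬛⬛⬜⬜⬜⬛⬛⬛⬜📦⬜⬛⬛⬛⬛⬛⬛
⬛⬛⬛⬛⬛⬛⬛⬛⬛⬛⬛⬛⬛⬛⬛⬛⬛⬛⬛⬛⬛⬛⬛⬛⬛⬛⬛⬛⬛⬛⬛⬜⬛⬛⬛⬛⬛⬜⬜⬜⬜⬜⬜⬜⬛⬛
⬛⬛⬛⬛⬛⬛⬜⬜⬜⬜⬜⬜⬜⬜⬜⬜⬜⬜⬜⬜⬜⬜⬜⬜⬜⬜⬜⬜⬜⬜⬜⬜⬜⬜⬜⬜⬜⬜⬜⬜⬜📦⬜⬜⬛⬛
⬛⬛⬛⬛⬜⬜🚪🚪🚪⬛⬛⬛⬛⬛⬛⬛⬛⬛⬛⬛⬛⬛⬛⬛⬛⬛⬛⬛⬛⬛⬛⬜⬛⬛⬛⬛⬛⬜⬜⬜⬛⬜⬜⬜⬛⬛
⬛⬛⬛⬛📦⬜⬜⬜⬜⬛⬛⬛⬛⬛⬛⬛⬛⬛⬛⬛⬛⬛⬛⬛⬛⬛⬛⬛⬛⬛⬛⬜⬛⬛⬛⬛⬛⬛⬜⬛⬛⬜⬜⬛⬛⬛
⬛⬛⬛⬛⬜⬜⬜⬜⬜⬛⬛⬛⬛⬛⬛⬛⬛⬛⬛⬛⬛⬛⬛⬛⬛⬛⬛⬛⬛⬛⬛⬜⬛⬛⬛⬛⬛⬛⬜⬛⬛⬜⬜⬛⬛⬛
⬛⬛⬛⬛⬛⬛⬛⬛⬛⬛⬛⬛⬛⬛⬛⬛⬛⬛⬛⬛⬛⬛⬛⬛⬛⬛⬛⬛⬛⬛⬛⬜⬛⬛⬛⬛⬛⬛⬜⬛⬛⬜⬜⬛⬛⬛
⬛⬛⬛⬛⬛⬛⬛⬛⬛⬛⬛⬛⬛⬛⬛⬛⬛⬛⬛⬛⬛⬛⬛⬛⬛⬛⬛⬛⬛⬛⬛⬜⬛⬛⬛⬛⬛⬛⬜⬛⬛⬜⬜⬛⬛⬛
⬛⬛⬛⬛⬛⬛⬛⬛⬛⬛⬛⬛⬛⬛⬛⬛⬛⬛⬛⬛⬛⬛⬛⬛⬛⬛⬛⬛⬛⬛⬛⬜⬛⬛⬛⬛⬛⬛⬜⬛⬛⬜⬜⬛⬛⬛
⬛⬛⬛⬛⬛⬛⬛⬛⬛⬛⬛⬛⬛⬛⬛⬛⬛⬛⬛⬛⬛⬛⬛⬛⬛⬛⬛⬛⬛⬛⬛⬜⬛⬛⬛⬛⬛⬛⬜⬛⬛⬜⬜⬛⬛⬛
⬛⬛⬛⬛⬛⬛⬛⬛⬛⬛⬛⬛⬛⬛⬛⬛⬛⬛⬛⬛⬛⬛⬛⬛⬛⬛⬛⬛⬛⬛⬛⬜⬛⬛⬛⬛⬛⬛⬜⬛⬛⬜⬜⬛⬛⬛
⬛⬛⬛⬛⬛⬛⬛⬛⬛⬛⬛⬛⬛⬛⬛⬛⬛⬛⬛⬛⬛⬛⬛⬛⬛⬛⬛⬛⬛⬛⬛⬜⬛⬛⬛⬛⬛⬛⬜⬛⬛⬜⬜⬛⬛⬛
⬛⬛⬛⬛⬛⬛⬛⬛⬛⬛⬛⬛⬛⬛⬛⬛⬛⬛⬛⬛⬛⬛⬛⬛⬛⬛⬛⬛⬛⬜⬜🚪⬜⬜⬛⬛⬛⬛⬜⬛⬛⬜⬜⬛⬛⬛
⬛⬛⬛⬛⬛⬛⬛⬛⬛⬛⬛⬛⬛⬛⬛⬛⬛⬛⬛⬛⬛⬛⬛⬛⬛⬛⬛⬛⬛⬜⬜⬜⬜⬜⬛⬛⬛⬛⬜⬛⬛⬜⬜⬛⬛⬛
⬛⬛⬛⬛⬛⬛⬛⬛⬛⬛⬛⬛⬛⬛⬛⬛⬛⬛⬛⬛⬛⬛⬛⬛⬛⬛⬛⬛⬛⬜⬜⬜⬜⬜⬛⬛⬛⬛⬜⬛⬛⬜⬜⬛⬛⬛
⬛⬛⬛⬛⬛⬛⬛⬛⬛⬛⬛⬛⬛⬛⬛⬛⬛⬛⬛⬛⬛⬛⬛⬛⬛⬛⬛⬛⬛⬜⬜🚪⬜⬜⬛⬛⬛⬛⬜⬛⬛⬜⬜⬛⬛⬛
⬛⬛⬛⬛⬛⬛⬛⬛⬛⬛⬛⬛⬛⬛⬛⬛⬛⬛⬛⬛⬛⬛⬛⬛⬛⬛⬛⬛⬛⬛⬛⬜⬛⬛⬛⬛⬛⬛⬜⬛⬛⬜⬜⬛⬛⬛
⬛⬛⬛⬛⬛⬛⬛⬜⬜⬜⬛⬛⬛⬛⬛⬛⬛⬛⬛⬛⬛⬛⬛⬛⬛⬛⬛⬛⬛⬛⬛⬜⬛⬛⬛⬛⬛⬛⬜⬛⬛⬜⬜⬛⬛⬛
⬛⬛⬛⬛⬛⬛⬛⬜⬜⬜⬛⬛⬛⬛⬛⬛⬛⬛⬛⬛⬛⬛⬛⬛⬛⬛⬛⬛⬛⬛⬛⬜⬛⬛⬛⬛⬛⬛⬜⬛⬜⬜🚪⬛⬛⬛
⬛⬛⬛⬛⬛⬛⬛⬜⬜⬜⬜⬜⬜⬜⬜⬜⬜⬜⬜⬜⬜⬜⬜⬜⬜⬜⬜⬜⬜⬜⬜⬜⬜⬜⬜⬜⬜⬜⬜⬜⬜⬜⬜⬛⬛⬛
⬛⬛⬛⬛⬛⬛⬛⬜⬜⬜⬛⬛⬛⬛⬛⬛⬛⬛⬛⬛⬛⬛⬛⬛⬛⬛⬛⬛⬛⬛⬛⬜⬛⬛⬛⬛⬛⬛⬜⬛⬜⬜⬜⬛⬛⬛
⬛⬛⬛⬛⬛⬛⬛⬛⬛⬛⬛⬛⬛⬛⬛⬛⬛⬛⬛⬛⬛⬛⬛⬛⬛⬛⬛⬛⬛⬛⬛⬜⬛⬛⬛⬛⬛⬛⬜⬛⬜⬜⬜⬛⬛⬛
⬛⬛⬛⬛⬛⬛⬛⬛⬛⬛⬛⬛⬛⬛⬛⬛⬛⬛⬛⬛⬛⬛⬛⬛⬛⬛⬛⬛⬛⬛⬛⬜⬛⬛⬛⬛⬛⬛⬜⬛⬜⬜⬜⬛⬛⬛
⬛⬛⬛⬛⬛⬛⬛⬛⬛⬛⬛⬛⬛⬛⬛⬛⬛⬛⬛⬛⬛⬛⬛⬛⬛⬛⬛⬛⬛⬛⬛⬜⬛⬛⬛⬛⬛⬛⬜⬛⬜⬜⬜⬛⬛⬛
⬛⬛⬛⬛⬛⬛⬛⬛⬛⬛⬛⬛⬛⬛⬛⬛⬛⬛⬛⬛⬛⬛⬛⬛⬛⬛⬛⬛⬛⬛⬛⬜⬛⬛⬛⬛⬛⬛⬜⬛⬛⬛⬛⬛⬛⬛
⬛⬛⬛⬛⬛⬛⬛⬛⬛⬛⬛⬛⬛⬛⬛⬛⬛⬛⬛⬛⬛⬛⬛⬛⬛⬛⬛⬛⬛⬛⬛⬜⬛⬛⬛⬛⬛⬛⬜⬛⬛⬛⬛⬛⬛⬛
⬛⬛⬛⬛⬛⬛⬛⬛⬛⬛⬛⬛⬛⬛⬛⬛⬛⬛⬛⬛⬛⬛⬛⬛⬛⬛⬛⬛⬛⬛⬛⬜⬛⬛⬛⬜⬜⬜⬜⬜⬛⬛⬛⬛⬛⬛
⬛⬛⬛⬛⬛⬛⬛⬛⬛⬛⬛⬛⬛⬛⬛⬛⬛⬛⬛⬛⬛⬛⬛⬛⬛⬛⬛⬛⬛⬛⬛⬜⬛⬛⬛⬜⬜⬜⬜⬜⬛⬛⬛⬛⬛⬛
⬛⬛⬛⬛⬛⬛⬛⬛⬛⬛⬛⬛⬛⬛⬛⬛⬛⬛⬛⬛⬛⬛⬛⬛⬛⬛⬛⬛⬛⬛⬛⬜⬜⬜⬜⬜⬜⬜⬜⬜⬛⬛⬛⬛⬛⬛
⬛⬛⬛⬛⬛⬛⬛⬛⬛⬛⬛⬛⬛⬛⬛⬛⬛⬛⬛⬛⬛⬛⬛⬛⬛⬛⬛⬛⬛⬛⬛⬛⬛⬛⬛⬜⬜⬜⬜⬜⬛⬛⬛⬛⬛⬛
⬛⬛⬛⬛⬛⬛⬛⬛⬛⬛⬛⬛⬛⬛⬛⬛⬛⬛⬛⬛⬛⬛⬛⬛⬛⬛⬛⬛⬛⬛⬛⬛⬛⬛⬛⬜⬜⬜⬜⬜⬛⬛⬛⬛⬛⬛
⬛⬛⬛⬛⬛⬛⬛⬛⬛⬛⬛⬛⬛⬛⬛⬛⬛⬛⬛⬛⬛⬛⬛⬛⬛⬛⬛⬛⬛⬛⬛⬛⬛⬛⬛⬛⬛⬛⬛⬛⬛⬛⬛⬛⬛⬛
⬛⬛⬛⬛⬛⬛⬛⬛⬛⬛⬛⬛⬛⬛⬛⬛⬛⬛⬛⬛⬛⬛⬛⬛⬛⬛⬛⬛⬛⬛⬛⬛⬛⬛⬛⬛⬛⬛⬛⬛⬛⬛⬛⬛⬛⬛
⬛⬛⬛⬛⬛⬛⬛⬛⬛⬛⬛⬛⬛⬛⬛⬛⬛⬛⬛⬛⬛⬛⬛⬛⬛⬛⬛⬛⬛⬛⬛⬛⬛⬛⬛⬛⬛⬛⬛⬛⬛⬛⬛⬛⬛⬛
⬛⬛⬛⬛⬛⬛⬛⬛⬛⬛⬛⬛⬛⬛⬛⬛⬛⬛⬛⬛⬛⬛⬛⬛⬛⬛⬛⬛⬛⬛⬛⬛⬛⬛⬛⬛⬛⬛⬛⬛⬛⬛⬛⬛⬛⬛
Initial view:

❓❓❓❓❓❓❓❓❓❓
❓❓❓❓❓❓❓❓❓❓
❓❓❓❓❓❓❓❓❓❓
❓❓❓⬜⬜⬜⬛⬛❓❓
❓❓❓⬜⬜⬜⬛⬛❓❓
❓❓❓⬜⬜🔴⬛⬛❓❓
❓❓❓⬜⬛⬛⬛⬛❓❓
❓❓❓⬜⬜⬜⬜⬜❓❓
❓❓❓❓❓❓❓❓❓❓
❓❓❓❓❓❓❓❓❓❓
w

❓❓❓❓❓❓❓❓❓❓
❓❓❓❓❓❓❓❓❓❓
❓❓❓❓❓❓❓❓❓❓
❓❓❓⬛⬜⬜⬜⬛⬛❓
❓❓❓⬛⬜⬜⬜⬛⬛❓
❓❓❓⬛⬜🔴⬜⬛⬛❓
❓❓❓⬛⬜⬛⬛⬛⬛❓
❓❓❓⬜⬜⬜⬜⬜⬜❓
❓❓❓❓❓❓❓❓❓❓
❓❓❓❓❓❓❓❓❓❓

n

❓❓❓❓❓❓❓❓❓❓
❓❓❓❓❓❓❓❓❓❓
❓❓❓❓❓❓❓❓❓❓
❓❓❓⬛⬜⬜⬜⬛❓❓
❓❓❓⬛⬜⬜⬜⬛⬛❓
❓❓❓⬛⬜🔴⬜⬛⬛❓
❓❓❓⬛⬜⬜⬜⬛⬛❓
❓❓❓⬛⬜⬛⬛⬛⬛❓
❓❓❓⬜⬜⬜⬜⬜⬜❓
❓❓❓❓❓❓❓❓❓❓

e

❓❓❓❓❓❓❓❓❓❓
❓❓❓❓❓❓❓❓❓❓
❓❓❓❓❓❓❓❓❓❓
❓❓⬛⬜⬜⬜⬛⬛❓❓
❓❓⬛⬜⬜⬜⬛⬛❓❓
❓❓⬛⬜⬜🔴⬛⬛❓❓
❓❓⬛⬜⬜⬜⬛⬛❓❓
❓❓⬛⬜⬛⬛⬛⬛❓❓
❓❓⬜⬜⬜⬜⬜⬜❓❓
❓❓❓❓❓❓❓❓❓❓

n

❓❓❓❓❓❓❓❓❓❓
❓❓❓❓❓❓❓❓❓❓
❓❓❓❓❓❓❓❓❓❓
❓❓❓⬜⬜⬜⬛⬛❓❓
❓❓⬛⬜⬜⬜⬛⬛❓❓
❓❓⬛⬜⬜🔴⬛⬛❓❓
❓❓⬛⬜⬜⬜⬛⬛❓❓
❓❓⬛⬜⬜⬜⬛⬛❓❓
❓❓⬛⬜⬛⬛⬛⬛❓❓
❓❓⬜⬜⬜⬜⬜⬜❓❓

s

❓❓❓❓❓❓❓❓❓❓
❓❓❓❓❓❓❓❓❓❓
❓❓❓⬜⬜⬜⬛⬛❓❓
❓❓⬛⬜⬜⬜⬛⬛❓❓
❓❓⬛⬜⬜⬜⬛⬛❓❓
❓❓⬛⬜⬜🔴⬛⬛❓❓
❓❓⬛⬜⬜⬜⬛⬛❓❓
❓❓⬛⬜⬛⬛⬛⬛❓❓
❓❓⬜⬜⬜⬜⬜⬜❓❓
❓❓❓❓❓❓❓❓❓❓

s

❓❓❓❓❓❓❓❓❓❓
❓❓❓⬜⬜⬜⬛⬛❓❓
❓❓⬛⬜⬜⬜⬛⬛❓❓
❓❓⬛⬜⬜⬜⬛⬛❓❓
❓❓⬛⬜⬜⬜⬛⬛❓❓
❓❓⬛⬜⬜🔴⬛⬛❓❓
❓❓⬛⬜⬛⬛⬛⬛❓❓
❓❓⬜⬜⬜⬜⬜⬜❓❓
❓❓❓❓❓❓❓❓❓❓
❓❓❓❓❓❓❓❓❓❓

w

❓❓❓❓❓❓❓❓❓❓
❓❓❓❓⬜⬜⬜⬛⬛❓
❓❓❓⬛⬜⬜⬜⬛⬛❓
❓❓❓⬛⬜⬜⬜⬛⬛❓
❓❓❓⬛⬜⬜⬜⬛⬛❓
❓❓❓⬛⬜🔴⬜⬛⬛❓
❓❓❓⬛⬜⬛⬛⬛⬛❓
❓❓❓⬜⬜⬜⬜⬜⬜❓
❓❓❓❓❓❓❓❓❓❓
❓❓❓❓❓❓❓❓❓❓

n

❓❓❓❓❓❓❓❓❓❓
❓❓❓❓❓❓❓❓❓❓
❓❓❓❓⬜⬜⬜⬛⬛❓
❓❓❓⬛⬜⬜⬜⬛⬛❓
❓❓❓⬛⬜⬜⬜⬛⬛❓
❓❓❓⬛⬜🔴⬜⬛⬛❓
❓❓❓⬛⬜⬜⬜⬛⬛❓
❓❓❓⬛⬜⬛⬛⬛⬛❓
❓❓❓⬜⬜⬜⬜⬜⬜❓
❓❓❓❓❓❓❓❓❓❓

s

❓❓❓❓❓❓❓❓❓❓
❓❓❓❓⬜⬜⬜⬛⬛❓
❓❓❓⬛⬜⬜⬜⬛⬛❓
❓❓❓⬛⬜⬜⬜⬛⬛❓
❓❓❓⬛⬜⬜⬜⬛⬛❓
❓❓❓⬛⬜🔴⬜⬛⬛❓
❓❓❓⬛⬜⬛⬛⬛⬛❓
❓❓❓⬜⬜⬜⬜⬜⬜❓
❓❓❓❓❓❓❓❓❓❓
❓❓❓❓❓❓❓❓❓❓

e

❓❓❓❓❓❓❓❓❓❓
❓❓❓⬜⬜⬜⬛⬛❓❓
❓❓⬛⬜⬜⬜⬛⬛❓❓
❓❓⬛⬜⬜⬜⬛⬛❓❓
❓❓⬛⬜⬜⬜⬛⬛❓❓
❓❓⬛⬜⬜🔴⬛⬛❓❓
❓❓⬛⬜⬛⬛⬛⬛❓❓
❓❓⬜⬜⬜⬜⬜⬜❓❓
❓❓❓❓❓❓❓❓❓❓
❓❓❓❓❓❓❓❓❓❓

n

❓❓❓❓❓❓❓❓❓❓
❓❓❓❓❓❓❓❓❓❓
❓❓❓⬜⬜⬜⬛⬛❓❓
❓❓⬛⬜⬜⬜⬛⬛❓❓
❓❓⬛⬜⬜⬜⬛⬛❓❓
❓❓⬛⬜⬜🔴⬛⬛❓❓
❓❓⬛⬜⬜⬜⬛⬛❓❓
❓❓⬛⬜⬛⬛⬛⬛❓❓
❓❓⬜⬜⬜⬜⬜⬜❓❓
❓❓❓❓❓❓❓❓❓❓

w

❓❓❓❓❓❓❓❓❓❓
❓❓❓❓❓❓❓❓❓❓
❓❓❓❓⬜⬜⬜⬛⬛❓
❓❓❓⬛⬜⬜⬜⬛⬛❓
❓❓❓⬛⬜⬜⬜⬛⬛❓
❓❓❓⬛⬜🔴⬜⬛⬛❓
❓❓❓⬛⬜⬜⬜⬛⬛❓
❓❓❓⬛⬜⬛⬛⬛⬛❓
❓❓❓⬜⬜⬜⬜⬜⬜❓
❓❓❓❓❓❓❓❓❓❓


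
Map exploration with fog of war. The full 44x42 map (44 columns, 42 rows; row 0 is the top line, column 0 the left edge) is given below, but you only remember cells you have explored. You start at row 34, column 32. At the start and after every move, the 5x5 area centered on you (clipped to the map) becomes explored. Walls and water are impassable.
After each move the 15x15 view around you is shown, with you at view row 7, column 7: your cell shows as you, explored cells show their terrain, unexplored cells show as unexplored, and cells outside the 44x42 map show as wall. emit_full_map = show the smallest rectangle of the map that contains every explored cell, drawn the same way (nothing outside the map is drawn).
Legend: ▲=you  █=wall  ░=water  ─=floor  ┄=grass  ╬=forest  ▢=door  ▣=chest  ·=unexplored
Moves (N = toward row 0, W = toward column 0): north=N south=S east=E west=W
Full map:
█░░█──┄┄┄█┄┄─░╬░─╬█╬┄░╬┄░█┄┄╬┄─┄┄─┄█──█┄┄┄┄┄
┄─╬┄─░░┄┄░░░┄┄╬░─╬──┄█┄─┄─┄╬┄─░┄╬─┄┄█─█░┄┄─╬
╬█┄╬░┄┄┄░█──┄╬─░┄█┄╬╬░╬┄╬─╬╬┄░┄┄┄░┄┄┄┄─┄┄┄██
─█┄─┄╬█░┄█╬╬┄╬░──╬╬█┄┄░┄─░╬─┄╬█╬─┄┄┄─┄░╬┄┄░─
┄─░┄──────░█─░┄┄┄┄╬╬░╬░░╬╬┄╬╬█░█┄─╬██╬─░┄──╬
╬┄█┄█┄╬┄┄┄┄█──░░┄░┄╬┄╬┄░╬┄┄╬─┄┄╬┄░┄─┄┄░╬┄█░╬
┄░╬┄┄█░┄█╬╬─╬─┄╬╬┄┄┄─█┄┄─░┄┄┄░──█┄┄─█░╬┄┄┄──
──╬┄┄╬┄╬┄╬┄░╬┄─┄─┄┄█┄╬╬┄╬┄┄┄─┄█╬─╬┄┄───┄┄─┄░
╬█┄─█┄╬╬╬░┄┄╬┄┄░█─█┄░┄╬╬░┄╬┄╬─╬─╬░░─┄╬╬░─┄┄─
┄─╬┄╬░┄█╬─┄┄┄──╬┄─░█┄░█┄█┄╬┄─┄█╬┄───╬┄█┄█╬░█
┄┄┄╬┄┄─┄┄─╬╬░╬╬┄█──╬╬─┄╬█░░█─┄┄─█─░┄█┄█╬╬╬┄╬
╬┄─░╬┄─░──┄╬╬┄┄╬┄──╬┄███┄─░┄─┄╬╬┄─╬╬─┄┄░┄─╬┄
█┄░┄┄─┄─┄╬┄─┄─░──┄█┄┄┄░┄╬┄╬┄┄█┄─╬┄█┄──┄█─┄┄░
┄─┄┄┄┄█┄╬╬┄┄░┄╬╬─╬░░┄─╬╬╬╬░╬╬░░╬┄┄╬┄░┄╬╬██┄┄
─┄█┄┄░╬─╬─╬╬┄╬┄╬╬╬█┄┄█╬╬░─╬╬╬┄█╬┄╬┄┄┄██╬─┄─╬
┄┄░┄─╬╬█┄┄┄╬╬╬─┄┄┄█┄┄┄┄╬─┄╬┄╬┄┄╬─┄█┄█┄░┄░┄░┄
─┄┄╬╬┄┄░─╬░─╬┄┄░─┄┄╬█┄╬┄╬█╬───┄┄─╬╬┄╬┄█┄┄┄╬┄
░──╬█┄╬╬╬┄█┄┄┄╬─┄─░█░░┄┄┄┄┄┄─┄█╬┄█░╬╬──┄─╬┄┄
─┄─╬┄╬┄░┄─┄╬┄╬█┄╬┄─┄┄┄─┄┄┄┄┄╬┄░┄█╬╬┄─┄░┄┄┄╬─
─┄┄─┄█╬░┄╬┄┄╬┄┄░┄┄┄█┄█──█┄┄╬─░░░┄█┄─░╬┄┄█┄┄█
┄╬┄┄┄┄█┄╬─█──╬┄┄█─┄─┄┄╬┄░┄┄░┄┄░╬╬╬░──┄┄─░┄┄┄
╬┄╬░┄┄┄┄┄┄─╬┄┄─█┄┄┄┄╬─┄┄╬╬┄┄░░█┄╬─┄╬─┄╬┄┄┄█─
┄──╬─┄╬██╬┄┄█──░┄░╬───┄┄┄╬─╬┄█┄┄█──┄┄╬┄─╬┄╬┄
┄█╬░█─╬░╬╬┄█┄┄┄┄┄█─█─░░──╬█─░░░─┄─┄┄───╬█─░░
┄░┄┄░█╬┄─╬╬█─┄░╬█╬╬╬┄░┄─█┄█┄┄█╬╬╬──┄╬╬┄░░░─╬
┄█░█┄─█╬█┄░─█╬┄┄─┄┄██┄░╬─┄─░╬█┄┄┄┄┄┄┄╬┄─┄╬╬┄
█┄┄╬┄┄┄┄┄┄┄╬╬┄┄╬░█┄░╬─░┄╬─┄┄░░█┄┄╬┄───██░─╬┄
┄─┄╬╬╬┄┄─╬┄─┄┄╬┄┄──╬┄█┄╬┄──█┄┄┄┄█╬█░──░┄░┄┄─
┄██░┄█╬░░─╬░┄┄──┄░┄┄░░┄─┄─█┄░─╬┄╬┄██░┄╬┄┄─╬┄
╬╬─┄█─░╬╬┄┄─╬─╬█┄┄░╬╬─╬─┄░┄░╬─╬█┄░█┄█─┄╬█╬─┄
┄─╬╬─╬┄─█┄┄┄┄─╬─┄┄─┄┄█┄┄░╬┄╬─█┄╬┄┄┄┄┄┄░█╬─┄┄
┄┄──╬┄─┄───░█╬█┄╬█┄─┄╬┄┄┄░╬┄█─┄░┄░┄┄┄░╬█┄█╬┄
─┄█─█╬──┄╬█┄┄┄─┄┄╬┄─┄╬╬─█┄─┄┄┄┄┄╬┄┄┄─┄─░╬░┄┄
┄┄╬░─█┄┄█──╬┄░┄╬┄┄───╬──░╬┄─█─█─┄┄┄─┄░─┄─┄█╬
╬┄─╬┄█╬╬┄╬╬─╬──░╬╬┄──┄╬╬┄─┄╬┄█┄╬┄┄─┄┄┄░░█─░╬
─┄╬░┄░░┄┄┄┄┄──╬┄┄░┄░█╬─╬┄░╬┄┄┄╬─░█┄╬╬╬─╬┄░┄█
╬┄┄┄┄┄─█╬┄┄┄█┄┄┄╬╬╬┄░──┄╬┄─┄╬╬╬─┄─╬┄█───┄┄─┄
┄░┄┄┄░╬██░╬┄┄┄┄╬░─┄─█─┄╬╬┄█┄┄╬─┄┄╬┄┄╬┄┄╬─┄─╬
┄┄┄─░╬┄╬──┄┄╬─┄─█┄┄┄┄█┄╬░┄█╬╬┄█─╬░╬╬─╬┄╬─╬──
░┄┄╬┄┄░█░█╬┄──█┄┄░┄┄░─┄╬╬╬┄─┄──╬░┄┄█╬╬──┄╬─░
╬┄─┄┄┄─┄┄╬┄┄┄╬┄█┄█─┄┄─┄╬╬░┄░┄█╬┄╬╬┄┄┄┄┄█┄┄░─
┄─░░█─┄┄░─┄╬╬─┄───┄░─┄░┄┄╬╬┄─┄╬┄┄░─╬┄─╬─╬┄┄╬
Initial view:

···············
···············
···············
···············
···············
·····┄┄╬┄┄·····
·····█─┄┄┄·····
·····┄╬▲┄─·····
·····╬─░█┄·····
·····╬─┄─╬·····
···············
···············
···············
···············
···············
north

···············
···············
···············
···············
···············
·····┄░┄░┄·····
·····┄┄╬┄┄·····
·····█─▲┄┄·····
·····┄╬┄┄─·····
·····╬─░█┄·····
·····╬─┄─╬·····
···············
···············
···············
···············

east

···············
···············
···············
···············
···············
····┄░┄░┄┄·····
····┄┄╬┄┄┄·····
····█─┄▲┄─·····
····┄╬┄┄─┄·····
····╬─░█┄╬·····
····╬─┄─╬······
···············
···············
···············
···············

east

···············
···············
···············
···············
···············
···┄░┄░┄┄┄·····
···┄┄╬┄┄┄─·····
···█─┄┄▲─┄·····
···┄╬┄┄─┄┄·····
···╬─░█┄╬╬·····
···╬─┄─╬·······
···············
···············
···············
···············

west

···············
···············
···············
···············
···············
····┄░┄░┄┄┄····
····┄┄╬┄┄┄─····
····█─┄▲┄─┄····
····┄╬┄┄─┄┄····
····╬─░█┄╬╬····
····╬─┄─╬······
···············
···············
···············
···············

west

···············
···············
···············
···············
···············
·····┄░┄░┄┄┄···
·····┄┄╬┄┄┄─···
·····█─▲┄┄─┄···
·····┄╬┄┄─┄┄···
·····╬─░█┄╬╬···
·····╬─┄─╬·····
···············
···············
···············
···············

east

···············
···············
···············
···············
···············
····┄░┄░┄┄┄····
····┄┄╬┄┄┄─····
····█─┄▲┄─┄····
····┄╬┄┄─┄┄····
····╬─░█┄╬╬····
····╬─┄─╬······
···············
···············
···············
···············

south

···············
···············
···············
···············
····┄░┄░┄┄┄····
····┄┄╬┄┄┄─····
····█─┄┄┄─┄····
····┄╬┄▲─┄┄····
····╬─░█┄╬╬····
····╬─┄─╬┄·····
···············
···············
···············
···············
···············

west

···············
···············
···············
···············
·····┄░┄░┄┄┄···
·····┄┄╬┄┄┄─···
·····█─┄┄┄─┄···
·····┄╬▲┄─┄┄···
·····╬─░█┄╬╬···
·····╬─┄─╬┄····
···············
···············
···············
···············
···············

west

···············
···············
···············
···············
······┄░┄░┄┄┄··
·····┄┄┄╬┄┄┄─··
·····─█─┄┄┄─┄··
·····█┄▲┄┄─┄┄··
·····┄╬─░█┄╬╬··
·····╬╬─┄─╬┄···
···············
···············
···············
···············
···············

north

···············
···············
···············
···············
···············
·····─┄░┄░┄┄┄··
·····┄┄┄╬┄┄┄─··
·····─█▲┄┄┄─┄··
·····█┄╬┄┄─┄┄··
·····┄╬─░█┄╬╬··
·····╬╬─┄─╬┄···
···············
···············
···············
···············

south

···············
···············
···············
···············
·····─┄░┄░┄┄┄··
·····┄┄┄╬┄┄┄─··
·····─█─┄┄┄─┄··
·····█┄▲┄┄─┄┄··
·····┄╬─░█┄╬╬··
·····╬╬─┄─╬┄···
···············
···············
···············
···············
···············

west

···············
···············
···············
···············
······─┄░┄░┄┄┄·
·····┄┄┄┄╬┄┄┄─·
·····█─█─┄┄┄─┄·
·····┄█▲╬┄┄─┄┄·
·····┄┄╬─░█┄╬╬·
·····╬╬╬─┄─╬┄··
···············
···············
···············
···············
···············

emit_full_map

·─┄░┄░┄┄┄
┄┄┄┄╬┄┄┄─
█─█─┄┄┄─┄
┄█▲╬┄┄─┄┄
┄┄╬─░█┄╬╬
╬╬╬─┄─╬┄·

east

···············
···············
···············
···············
·····─┄░┄░┄┄┄··
····┄┄┄┄╬┄┄┄─··
····█─█─┄┄┄─┄··
····┄█┄▲┄┄─┄┄··
····┄┄╬─░█┄╬╬··
····╬╬╬─┄─╬┄···
···············
···············
···············
···············
···············

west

···············
···············
···············
···············
······─┄░┄░┄┄┄·
·····┄┄┄┄╬┄┄┄─·
·····█─█─┄┄┄─┄·
·····┄█▲╬┄┄─┄┄·
·····┄┄╬─░█┄╬╬·
·····╬╬╬─┄─╬┄··
···············
···············
···············
···············
···············

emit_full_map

·─┄░┄░┄┄┄
┄┄┄┄╬┄┄┄─
█─█─┄┄┄─┄
┄█▲╬┄┄─┄┄
┄┄╬─░█┄╬╬
╬╬╬─┄─╬┄·
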